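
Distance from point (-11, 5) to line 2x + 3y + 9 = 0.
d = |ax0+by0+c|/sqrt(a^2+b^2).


|2*(-11) + 3*5 + 9| = |2| = 2
sqrt(4 + 9) = sqrt(13) = 3.6056
d = 2/sqrt(13) = 0.5547

0.5547


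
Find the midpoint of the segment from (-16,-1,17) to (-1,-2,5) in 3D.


Mx = (-16- 1)/2 = -8.5000
My = (-1- 2)/2 = -1.5000
Mz = (17+5)/2 = 11.0000

M = (-8.5000, -1.5000, 11.0000)


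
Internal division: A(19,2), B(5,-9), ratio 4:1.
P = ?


Px = (4*5 + 1*19)/5 = 39/5 = 7.8000
Py = (4*(-9) + 1*2)/5 = -34/5 = -6.8000

P = (7.8000, -6.8000)


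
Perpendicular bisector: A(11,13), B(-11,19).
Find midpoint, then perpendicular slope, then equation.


Midpoint = (0, 16)
Slope of AB = dy/dx = 6/(-22) = -0.2727
Perp slope = -dx/dy = 22/6 = 3.6667
b = My - (perp slope)*Mx = 16 + (-22*0)/6 = 16 + 0 = 16.0000

y = 3.6667x + 16.0000


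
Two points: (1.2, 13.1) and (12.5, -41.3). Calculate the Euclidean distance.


dx = 12.5 - 1.2 = 11.3
dy = -41.3 - 13.1 = -54.4
d = sqrt(127.69 + 2959.36) = sqrt(3087.05) = 55.5612

55.5612


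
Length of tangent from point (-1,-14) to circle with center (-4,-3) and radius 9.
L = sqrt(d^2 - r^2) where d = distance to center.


d = sqrt((-1+ 4)^2 + (-14+ 3)^2) = sqrt(9+121) = 11.4018
L = sqrt(130.0000 - 81) = sqrt(49.0000) = 7.0000

7.0000


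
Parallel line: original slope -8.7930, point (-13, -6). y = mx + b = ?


Parallel lines have equal slopes.
m2 = -8.7930
b2 = -6 + 8.7930*(-13) = -120.3090

y = -8.7930x - 120.3090


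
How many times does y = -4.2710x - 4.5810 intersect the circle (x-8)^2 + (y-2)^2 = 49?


Substitute y = -4.2710x - 4.5810: (x-8)^2 + (-4.2710x- 4.5810-2)^2 = 49
Expand to Ax^2 + Bx + C = 0, where b-k = -6.581
A = 1+m^2 = 19.241441
B = 2(m(b-k) - h) = 2(-4.2710*(-6.581) - 8) = 40.214902
C = h^2 + (b-k)^2 - r^2 = 64 + 43.309561 - 49 = 58.309561
disc = B^2-4AC = 1617.2383 - 4487.8399 = -2870.6016
disc < 0

0 intersection points


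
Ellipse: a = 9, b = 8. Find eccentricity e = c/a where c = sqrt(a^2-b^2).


c = sqrt(81-64) = sqrt(17) = 4.1231
e = c/a = sqrt(17)/9 = 0.4581

e = 0.4581


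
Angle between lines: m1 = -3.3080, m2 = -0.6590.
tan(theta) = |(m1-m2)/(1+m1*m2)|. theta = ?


m1-m2 = -2.649
1+m1*m2 = 3.179972
tan(theta) = |-2.649/3.179972| = 0.833026
theta = arctan(|-2.649/3.179972|) = 39.7952 degrees (acute angle)

39.7952 degrees


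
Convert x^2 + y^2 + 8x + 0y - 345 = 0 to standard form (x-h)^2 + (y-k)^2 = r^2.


h = -D/2 = -8/2 = -4
k = -E/2 = 0/2 = 0
r^2 = h^2 + k^2 - F = 16 + 0 + 345 = 361
r = 19

Center (-4, 0), radius = 19


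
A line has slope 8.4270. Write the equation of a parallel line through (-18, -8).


Parallel lines have equal slopes.
m2 = 8.4270
b2 = -8 - 8.4270*(-18) = 143.6860

y = 8.4270x + 143.6860


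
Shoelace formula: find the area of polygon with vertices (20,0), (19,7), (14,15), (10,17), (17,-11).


sum(xi*y_{i+1}) = 20*7 + 19*15 + 14*17 + 10*(-11) + 17*0 = 553
sum(yi*x_{i+1}) = 0*19 + 7*14 + 15*10 + 17*17 - 11*20 = 317
Area = |553 - 317|/2 = 236/2 = 118.0000

118.0000 sq units


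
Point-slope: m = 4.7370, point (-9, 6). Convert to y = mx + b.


y - 6 = 4.7370(x + 9)
y = 4.7370x + 6 - 4.7370*(-9)
y = 4.7370x + 48.6330

y = 4.7370x + 48.6330


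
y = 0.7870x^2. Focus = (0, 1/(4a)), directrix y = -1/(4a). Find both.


a = 0.7870
1/(4a) = 0.3177
Focus = (0, 0.3177)
Directrix: y = -0.3177

Focus = (0, 0.3177), Directrix: y = -0.3177


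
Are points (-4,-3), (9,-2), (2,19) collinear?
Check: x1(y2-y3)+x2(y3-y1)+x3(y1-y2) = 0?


-4*(-2-19) + 9*(19+ 3) + 2*(-3+ 2)
= 84 + 198 - 2 = 280

No, not collinear (determinant = 280)


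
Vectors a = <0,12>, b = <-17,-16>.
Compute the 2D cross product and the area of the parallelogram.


cross = 0*(-16) - 12*(-17) = 0 + 204 = 204
Parallelogram area = |204| = 204

cross = 204, parallelogram area = 204


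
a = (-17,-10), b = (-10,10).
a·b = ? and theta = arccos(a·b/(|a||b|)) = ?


a·b = -17*(-10) - 10*10 = 170 - 100 = 70
|a| = sqrt(289+100) = 19.7231
|b| = sqrt(100+100) = 14.1421
cos(theta) = 70/(sqrt(389)*sqrt(200)) = 70/sqrt(77800) = 0.250962
theta = arccos(70/sqrt(77800)) = 75.4655 degrees

a·b = 70, theta = 75.4655 deg


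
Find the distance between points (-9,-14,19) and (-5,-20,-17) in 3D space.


dx=4, dy=-6, dz=-36
d = sqrt(16+36+1296) = sqrt(1348) = 36.7151

36.7151


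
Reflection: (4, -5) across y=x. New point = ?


Reflection rule for y=x: (y, x)
(4, -5) -> (-5, 4)

(-5, 4)


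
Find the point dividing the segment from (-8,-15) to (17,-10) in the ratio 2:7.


Px = (2*17 + 7*(-8))/9 = -22/9 = -2.4444
Py = (2*(-10) + 7*(-15))/9 = -125/9 = -13.8889

P = (-2.4444, -13.8889)


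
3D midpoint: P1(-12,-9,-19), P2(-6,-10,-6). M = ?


Mx = (-12- 6)/2 = -9.0000
My = (-9- 10)/2 = -9.5000
Mz = (-19- 6)/2 = -12.5000

M = (-9.0000, -9.5000, -12.5000)


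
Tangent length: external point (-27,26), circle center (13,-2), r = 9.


d = sqrt((-27-13)^2 + (26+ 2)^2) = sqrt(1600+784) = 48.8262
L = sqrt(2384.0000 - 81) = sqrt(2303.0000) = 47.9896

47.9896


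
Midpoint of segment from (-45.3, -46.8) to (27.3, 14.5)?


Mx = (-45.3 + 27.3)/2 = -18/2 = -9.0000
My = (-46.8 + 14.5)/2 = -32.3/2 = -16.1500

(-9.0000, -16.1500)


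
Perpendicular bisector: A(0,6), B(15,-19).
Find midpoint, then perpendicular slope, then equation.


Midpoint = (7.5, -6.5)
Slope of AB = dy/dx = -25/15 = -1.6667
Perp slope = -dx/dy = 15/25 = 0.6000
b = My - (perp slope)*Mx = -6.5 + (15*7.5)/(-25) = -6.5 - 4.5000 = -11.0000

y = 0.6000x - 11.0000


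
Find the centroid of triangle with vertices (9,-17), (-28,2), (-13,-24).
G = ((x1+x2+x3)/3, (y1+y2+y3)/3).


Gx = (9- 28- 13)/3 = -32/3 = -10.6667
Gy = (-17+2- 24)/3 = -39/3 = -13.0000

G = (-10.6667, -13.0000)


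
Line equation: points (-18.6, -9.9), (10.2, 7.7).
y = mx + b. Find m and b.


m = (17.6)/(28.8) = 0.6111
b = y1 - m*x1 = -9.9 - (17.6*(-18.6))/(28.8) = -9.9 + 11.3667 = 1.4667

y = 0.6111x + 1.4667


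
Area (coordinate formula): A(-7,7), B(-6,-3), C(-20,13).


-7*(-3-13) = 112
-6*(13-7) = -36
-20*(7+ 3) = -200
sum = -124
Area = |-124|/2 = 62.0000

62.0000 sq units


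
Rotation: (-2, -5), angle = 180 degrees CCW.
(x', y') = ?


cos(180) = -1, sin(180) = 0
x' = -2*(-1) + 5*0 = 2
y' = -2*0 - 5*(-1) = 5

(2, 5)


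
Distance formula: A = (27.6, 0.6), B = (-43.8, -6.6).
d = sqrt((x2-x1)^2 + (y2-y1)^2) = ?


dx = -43.8 - 27.6 = -71.4
dy = -6.6 - 0.6 = -7.2
d = sqrt(5097.96 + 51.84) = sqrt(5149.8) = 71.7621

71.7621


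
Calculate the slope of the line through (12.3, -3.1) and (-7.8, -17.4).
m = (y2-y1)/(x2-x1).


dy = -17.4 + 3.1 = -14.3
dx = -7.8 - 12.3 = -20.1
m = -14.3/(-20.1) = 0.7114

m = 0.7114


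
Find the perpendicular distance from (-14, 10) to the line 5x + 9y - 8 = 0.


|5*(-14) + 9*10 - 8| = |12| = 12
sqrt(25 + 81) = sqrt(106) = 10.2956
d = 12/sqrt(106) = 1.1655

1.1655


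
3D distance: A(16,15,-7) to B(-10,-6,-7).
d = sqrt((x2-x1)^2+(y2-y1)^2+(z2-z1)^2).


dx=-26, dy=-21, dz=0
d = sqrt(676+441+0) = sqrt(1117) = 33.4215

33.4215


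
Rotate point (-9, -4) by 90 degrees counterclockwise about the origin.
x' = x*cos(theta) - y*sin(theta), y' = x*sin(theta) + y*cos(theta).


cos(90) = 0, sin(90) = 1
x' = -9*0 + 4*1 = 4
y' = -9*1 - 4*0 = -9

(4, -9)


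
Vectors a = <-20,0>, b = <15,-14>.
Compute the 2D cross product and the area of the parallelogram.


cross = -20*(-14) - 0*15 = 280 - 0 = 280
Parallelogram area = |280| = 280

cross = 280, parallelogram area = 280


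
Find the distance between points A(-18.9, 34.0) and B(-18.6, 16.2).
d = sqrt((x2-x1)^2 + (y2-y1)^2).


dx = -18.6 + 18.9 = 0.3
dy = 16.2 - 34.0 = -17.8
d = sqrt(0.09 + 316.84) = sqrt(316.93) = 17.8025

17.8025


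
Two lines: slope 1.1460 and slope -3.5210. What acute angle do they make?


m1-m2 = 4.667
1+m1*m2 = -3.035066
tan(theta) = |4.667/(-3.035066)| = 1.537693
theta = arctan(|4.667/(-3.035066)|) = 56.9631 degrees (acute angle)

56.9631 degrees


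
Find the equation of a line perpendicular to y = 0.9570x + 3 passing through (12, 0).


Perpendicular slope = -1/m1 = -1/0.9570 = -1.0449
b2 = y0 - m2*x0 = 0 + 12/0.9570 = 0 + 12.5392 = 12.5392

y = -1.0449x + 12.5392


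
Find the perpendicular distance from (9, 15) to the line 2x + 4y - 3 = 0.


|2*9 + 4*15 - 3| = |75| = 75
sqrt(4 + 16) = sqrt(20) = 4.4721
d = 75/sqrt(20) = 16.7705

16.7705


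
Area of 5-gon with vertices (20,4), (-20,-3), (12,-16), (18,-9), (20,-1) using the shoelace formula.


sum(xi*y_{i+1}) = 20*(-3) - 20*(-16) + 12*(-9) + 18*(-1) + 20*4 = 214
sum(yi*x_{i+1}) = 4*(-20) - 3*12 - 16*18 - 9*20 - 1*20 = -604
Area = |214 + 604|/2 = 818/2 = 409.0000

409.0000 sq units


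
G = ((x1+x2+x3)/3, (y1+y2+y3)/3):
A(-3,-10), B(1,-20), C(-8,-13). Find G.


Gx = (-3+1- 8)/3 = -10/3 = -3.3333
Gy = (-10- 20- 13)/3 = -43/3 = -14.3333

G = (-3.3333, -14.3333)


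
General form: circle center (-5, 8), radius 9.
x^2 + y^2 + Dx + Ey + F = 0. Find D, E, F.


(x+ 5)^2 + (y-8)^2 = 9^2
D = -2h = 10, E = -2k = -16
F = h^2+k^2-r^2 = 25+64-81 = 8

D = 10, E = -16, F = 8


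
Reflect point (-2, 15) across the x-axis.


Reflection rule for x-axis: (x, -y)
(-2, 15) -> (-2, -15)

(-2, -15)


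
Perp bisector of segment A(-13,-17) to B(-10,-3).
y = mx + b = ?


Midpoint = (-11.5, -10)
Slope of AB = dy/dx = 14/3 = 4.6667
Perp slope = -dx/dy = -3/14 = -0.2143
b = My - (perp slope)*Mx = -10 + (3*(-11.5))/14 = -10 - 2.4643 = -12.4643

y = -0.2143x - 12.4643


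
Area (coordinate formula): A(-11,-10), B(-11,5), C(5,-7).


-11*(5+ 7) = -132
-11*(-7+ 10) = -33
5*(-10-5) = -75
sum = -240
Area = |-240|/2 = 120.0000

120.0000 sq units


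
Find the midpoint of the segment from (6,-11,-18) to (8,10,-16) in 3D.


Mx = (6+8)/2 = 7.0000
My = (-11+10)/2 = -0.5000
Mz = (-18- 16)/2 = -17.0000

M = (7.0000, -0.5000, -17.0000)


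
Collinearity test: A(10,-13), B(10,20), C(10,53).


10*(20-53) + 10*(53+ 13) + 10*(-13-20)
= -330 + 660 - 330 = 0

Yes, collinear (determinant = 0)


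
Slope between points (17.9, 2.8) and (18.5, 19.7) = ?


dy = 19.7 - 2.8 = 16.9
dx = 18.5 - 17.9 = 0.6
m = 16.9/0.6 = 28.1667

m = 28.1667


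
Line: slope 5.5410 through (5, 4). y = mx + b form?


y - 4 = 5.5410(x - 5)
y = 5.5410x + 4 - 5.5410*5
y = 5.5410x - 23.7050

y = 5.5410x - 23.7050


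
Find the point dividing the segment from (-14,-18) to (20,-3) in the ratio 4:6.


Px = (4*20 + 6*(-14))/10 = -4/10 = -0.4000
Py = (4*(-3) + 6*(-18))/10 = -120/10 = -12.0000

P = (-0.4000, -12.0000)


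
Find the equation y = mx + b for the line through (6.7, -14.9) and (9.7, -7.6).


m = (7.3)/(3) = 2.4333
b = y1 - m*x1 = -14.9 - (7.3*6.7)/(3) = -14.9 - 16.3033 = -31.2033

y = 2.4333x - 31.2033


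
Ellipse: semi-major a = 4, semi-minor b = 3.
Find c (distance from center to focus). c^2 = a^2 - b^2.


c^2 = 4^2 - 3^2 = 16 - 9 = 7
c = sqrt(7) = 2.6458

c = 2.6458


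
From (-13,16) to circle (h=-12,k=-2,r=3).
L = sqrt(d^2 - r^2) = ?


d = sqrt((-13+ 12)^2 + (16+ 2)^2) = sqrt(1+324) = 18.0278
L = sqrt(325.0000 - 9) = sqrt(316.0000) = 17.7764

17.7764


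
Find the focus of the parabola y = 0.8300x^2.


a = 0.8300
4a = 3.3200
focus = (0, 1/3.3200) = (0, 0.3012)

Focus = (0, 0.3012)


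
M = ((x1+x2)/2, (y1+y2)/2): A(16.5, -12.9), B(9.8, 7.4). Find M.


Mx = (16.5 + 9.8)/2 = 26.3/2 = 13.1500
My = (-12.9 + 7.4)/2 = -5.5/2 = -2.7500

(13.1500, -2.7500)


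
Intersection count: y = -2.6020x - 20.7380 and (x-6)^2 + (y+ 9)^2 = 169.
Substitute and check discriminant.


Substitute y = -2.6020x - 20.7380: (x-6)^2 + (-2.6020x- 20.7380+ 9)^2 = 169
Expand to Ax^2 + Bx + C = 0, where b-k = -11.738
A = 1+m^2 = 7.770404
B = 2(m(b-k) - h) = 2(-2.6020*(-11.738) - 6) = 49.084552
C = h^2 + (b-k)^2 - r^2 = 36 + 137.780644 - 169 = 4.780644
disc = B^2-4AC = 2409.2932 - 148.5901 = 2260.7031
disc > 0

2 intersection points


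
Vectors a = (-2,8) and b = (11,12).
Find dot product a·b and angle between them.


a·b = -2*11 + 8*12 = -22 + 96 = 74
|a| = sqrt(4+64) = 8.2462
|b| = sqrt(121+144) = 16.2788
cos(theta) = 74/(sqrt(68)*sqrt(265)) = 74/sqrt(18020) = 0.551257
theta = arccos(74/sqrt(18020)) = 56.5467 degrees

a·b = 74, theta = 56.5467 deg


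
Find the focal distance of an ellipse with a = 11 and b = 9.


c^2 = 11^2 - 9^2 = 121 - 81 = 40
c = sqrt(40) = 6.3246

c = 6.3246


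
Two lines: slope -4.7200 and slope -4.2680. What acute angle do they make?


m1-m2 = -0.452
1+m1*m2 = 21.14496
tan(theta) = |-0.452/21.14496| = 0.021376
theta = arctan(|-0.452/21.14496|) = 1.2246 degrees (acute angle)

1.2246 degrees


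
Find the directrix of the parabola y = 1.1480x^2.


a = 1.1480
1/(4a) = 0.2178
directrix: y = -0.2178 = -0.2178

y = -0.2178


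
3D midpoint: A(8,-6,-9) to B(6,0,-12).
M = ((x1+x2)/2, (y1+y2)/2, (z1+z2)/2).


Mx = (8+6)/2 = 7.0000
My = (-6+0)/2 = -3.0000
Mz = (-9- 12)/2 = -10.5000

M = (7.0000, -3.0000, -10.5000)


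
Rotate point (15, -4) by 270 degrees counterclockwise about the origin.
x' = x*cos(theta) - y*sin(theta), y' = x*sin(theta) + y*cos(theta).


cos(270) = 0, sin(270) = -1
x' = 15*0 + 4*(-1) = -4
y' = 15*(-1) - 4*0 = -15

(-4, -15)


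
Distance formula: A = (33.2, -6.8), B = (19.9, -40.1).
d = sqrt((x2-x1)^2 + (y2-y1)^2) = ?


dx = 19.9 - 33.2 = -13.3
dy = -40.1 + 6.8 = -33.3
d = sqrt(176.89 + 1108.89) = sqrt(1285.78) = 35.8578

35.8578


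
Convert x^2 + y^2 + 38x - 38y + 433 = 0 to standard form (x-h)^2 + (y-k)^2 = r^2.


h = -D/2 = -38/2 = -19
k = -E/2 = 38/2 = 19
r^2 = h^2 + k^2 - F = 361 + 361 - 433 = 289
r = 17

Center (-19, 19), radius = 17


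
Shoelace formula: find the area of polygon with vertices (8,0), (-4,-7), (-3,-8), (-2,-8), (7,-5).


sum(xi*y_{i+1}) = 8*(-7) - 4*(-8) - 3*(-8) - 2*(-5) + 7*0 = 10
sum(yi*x_{i+1}) = 0*(-4) - 7*(-3) - 8*(-2) - 8*7 - 5*8 = -59
Area = |10 + 59|/2 = 69/2 = 34.5000

34.5000 sq units


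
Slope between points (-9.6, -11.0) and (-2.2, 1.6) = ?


dy = 1.6 + 11.0 = 12.6
dx = -2.2 + 9.6 = 7.4
m = 12.6/7.4 = 1.7027

m = 1.7027


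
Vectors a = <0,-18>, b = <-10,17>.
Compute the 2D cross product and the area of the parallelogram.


cross = 0*17 + 18*(-10) = 0 - 180 = -180
Parallelogram area = |-180| = 180

cross = -180, parallelogram area = 180


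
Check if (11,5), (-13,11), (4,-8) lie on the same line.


11*(11+ 8) - 13*(-8-5) + 4*(5-11)
= 209 + 169 - 24 = 354

No, not collinear (determinant = 354)


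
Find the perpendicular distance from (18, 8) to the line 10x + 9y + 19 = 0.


|10*18 + 9*8 + 19| = |271| = 271
sqrt(100 + 81) = sqrt(181) = 13.4536
d = 271/sqrt(181) = 20.1433

20.1433


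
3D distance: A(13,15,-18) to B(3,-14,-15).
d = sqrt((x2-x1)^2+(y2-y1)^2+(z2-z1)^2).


dx=-10, dy=-29, dz=3
d = sqrt(100+841+9) = sqrt(950) = 30.8221

30.8221


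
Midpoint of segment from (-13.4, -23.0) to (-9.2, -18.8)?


Mx = (-13.4 - 9.2)/2 = -22.6/2 = -11.3000
My = (-23.0 - 18.8)/2 = -41.8/2 = -20.9000

(-11.3000, -20.9000)


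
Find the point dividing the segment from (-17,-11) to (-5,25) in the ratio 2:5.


Px = (2*(-5) + 5*(-17))/7 = -95/7 = -13.5714
Py = (2*25 + 5*(-11))/7 = -5/7 = -0.7143

P = (-13.5714, -0.7143)


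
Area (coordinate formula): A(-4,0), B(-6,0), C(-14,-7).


-4*(0+ 7) = -28
-6*(-7-0) = 42
-14*(0-0) = 0
sum = 14
Area = |14|/2 = 7.0000

7.0000 sq units


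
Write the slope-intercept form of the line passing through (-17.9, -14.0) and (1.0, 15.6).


m = (29.6)/(18.9) = 1.5661
b = y1 - m*x1 = -14.0 - (29.6*(-17.9))/(18.9) = -14.0 + 28.0339 = 14.0339

y = 1.5661x + 14.0339


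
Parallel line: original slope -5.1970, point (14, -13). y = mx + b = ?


Parallel lines have equal slopes.
m2 = -5.1970
b2 = -13 + 5.1970*14 = 59.7580

y = -5.1970x + 59.7580


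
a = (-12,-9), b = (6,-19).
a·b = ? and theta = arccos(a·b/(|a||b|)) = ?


a·b = -12*6 - 9*(-19) = -72 + 171 = 99
|a| = sqrt(144+81) = 15.0000
|b| = sqrt(36+361) = 19.9249
cos(theta) = 99/(sqrt(225)*sqrt(397)) = 99/sqrt(89325) = 0.331245
theta = arccos(99/sqrt(89325)) = 70.6557 degrees

a·b = 99, theta = 70.6557 deg


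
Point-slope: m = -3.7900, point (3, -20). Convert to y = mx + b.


y + 20 = -3.7900(x - 3)
y = -3.7900x - 20 + 3.7900*3
y = -3.7900x - 8.6300

y = -3.7900x - 8.6300


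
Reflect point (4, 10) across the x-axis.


Reflection rule for x-axis: (x, -y)
(4, 10) -> (4, -10)

(4, -10)


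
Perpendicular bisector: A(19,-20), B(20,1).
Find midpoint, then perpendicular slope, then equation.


Midpoint = (19.5, -9.5)
Slope of AB = dy/dx = 21/1 = 21.0000
Perp slope = -dx/dy = -1/21 = -0.0476
b = My - (perp slope)*Mx = -9.5 + (1*19.5)/21 = -9.5 + 0.9286 = -8.5714

y = -0.0476x - 8.5714


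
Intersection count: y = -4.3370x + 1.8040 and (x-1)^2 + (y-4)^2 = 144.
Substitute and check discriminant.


Substitute y = -4.3370x + 1.8040: (x-1)^2 + (-4.3370x+1.8040-4)^2 = 144
Expand to Ax^2 + Bx + C = 0, where b-k = -2.196
A = 1+m^2 = 19.809569
B = 2(m(b-k) - h) = 2(-4.3370*(-2.196) - 1) = 17.048104
C = h^2 + (b-k)^2 - r^2 = 1 + 4.822416 - 144 = -138.177584
disc = B^2-4AC = 290.6378 + 10948.9535 = 11239.5913
disc > 0

2 intersection points


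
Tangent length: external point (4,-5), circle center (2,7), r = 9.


d = sqrt((4-2)^2 + (-5-7)^2) = sqrt(4+144) = 12.1655
L = sqrt(148.0000 - 81) = sqrt(67.0000) = 8.1854

8.1854


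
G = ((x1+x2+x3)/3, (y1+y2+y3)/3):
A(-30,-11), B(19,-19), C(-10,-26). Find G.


Gx = (-30+19- 10)/3 = -21/3 = -7.0000
Gy = (-11- 19- 26)/3 = -56/3 = -18.6667

G = (-7.0000, -18.6667)


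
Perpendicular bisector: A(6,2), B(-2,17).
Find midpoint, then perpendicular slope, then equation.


Midpoint = (2, 9.5)
Slope of AB = dy/dx = 15/(-8) = -1.8750
Perp slope = -dx/dy = 8/15 = 0.5333
b = My - (perp slope)*Mx = 9.5 + (-8*2)/15 = 9.5 - 1.0667 = 8.4333

y = 0.5333x + 8.4333


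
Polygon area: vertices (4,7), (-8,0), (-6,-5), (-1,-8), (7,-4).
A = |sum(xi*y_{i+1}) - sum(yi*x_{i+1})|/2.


sum(xi*y_{i+1}) = 4*0 - 8*(-5) - 6*(-8) - 1*(-4) + 7*7 = 141
sum(yi*x_{i+1}) = 7*(-8) + 0*(-6) - 5*(-1) - 8*7 - 4*4 = -123
Area = |141 + 123|/2 = 264/2 = 132.0000

132.0000 sq units


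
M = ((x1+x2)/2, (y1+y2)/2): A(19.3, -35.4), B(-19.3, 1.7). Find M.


Mx = (19.3 - 19.3)/2 = 0.0/2 = 0
My = (-35.4 + 1.7)/2 = -33.7/2 = -16.8500

(0, -16.8500)


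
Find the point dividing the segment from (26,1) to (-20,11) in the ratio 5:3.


Px = (5*(-20) + 3*26)/8 = -22/8 = -2.7500
Py = (5*11 + 3*1)/8 = 58/8 = 7.2500

P = (-2.7500, 7.2500)


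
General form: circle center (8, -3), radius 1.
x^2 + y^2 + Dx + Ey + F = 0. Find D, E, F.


(x-8)^2 + (y+ 3)^2 = 1^2
D = -2h = -16, E = -2k = 6
F = h^2+k^2-r^2 = 64+9-1 = 72

D = -16, E = 6, F = 72


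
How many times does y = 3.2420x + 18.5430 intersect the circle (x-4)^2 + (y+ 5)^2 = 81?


Substitute y = 3.2420x + 18.5430: (x-4)^2 + (3.2420x+18.5430+ 5)^2 = 81
Expand to Ax^2 + Bx + C = 0, where b-k = 23.543
A = 1+m^2 = 11.510564
B = 2(m(b-k) - h) = 2(3.2420*23.543 - 4) = 144.652812
C = h^2 + (b-k)^2 - r^2 = 16 + 554.272849 - 81 = 489.272849
disc = B^2-4AC = 20924.4360 - 22527.2258 = -1602.7898
disc < 0

0 intersection points


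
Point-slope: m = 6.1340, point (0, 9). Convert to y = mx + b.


y - 9 = 6.1340(x - 0)
y = 6.1340x + 9 - 6.1340*0
y = 6.1340x + 9.0000

y = 6.1340x + 9.0000


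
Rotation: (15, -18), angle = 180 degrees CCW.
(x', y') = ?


cos(180) = -1, sin(180) = 0
x' = 15*(-1) + 18*0 = -15
y' = 15*0 - 18*(-1) = 18

(-15, 18)


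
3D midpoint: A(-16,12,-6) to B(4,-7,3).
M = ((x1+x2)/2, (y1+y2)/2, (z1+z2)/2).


Mx = (-16+4)/2 = -6.0000
My = (12- 7)/2 = 2.5000
Mz = (-6+3)/2 = -1.5000

M = (-6.0000, 2.5000, -1.5000)


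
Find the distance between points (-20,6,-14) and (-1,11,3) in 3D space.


dx=19, dy=5, dz=17
d = sqrt(361+25+289) = sqrt(675) = 25.9808

25.9808


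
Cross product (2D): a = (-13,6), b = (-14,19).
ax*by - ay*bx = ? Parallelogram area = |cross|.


cross = -13*19 - 6*(-14) = -247 + 84 = -163
Parallelogram area = |-163| = 163

cross = -163, parallelogram area = 163


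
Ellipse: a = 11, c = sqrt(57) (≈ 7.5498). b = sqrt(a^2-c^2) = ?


b^2 = 11^2 - (sqrt(57))^2 = 121 - 57 = 64
b = sqrt(64) = 8

b = 8


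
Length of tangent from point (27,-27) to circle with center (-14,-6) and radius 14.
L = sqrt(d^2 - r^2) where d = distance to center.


d = sqrt((27+ 14)^2 + (-27+ 6)^2) = sqrt(1681+441) = 46.0652
L = sqrt(2122.0000 - 196) = sqrt(1926.0000) = 43.8862

43.8862


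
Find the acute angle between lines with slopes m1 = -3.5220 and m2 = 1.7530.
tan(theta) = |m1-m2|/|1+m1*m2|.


m1-m2 = -5.275
1+m1*m2 = -5.174066
tan(theta) = |-5.275/(-5.174066)| = 1.019508
theta = arctan(|-5.275/(-5.174066)|) = 45.5534 degrees (acute angle)

45.5534 degrees


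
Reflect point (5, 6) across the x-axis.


Reflection rule for x-axis: (x, -y)
(5, 6) -> (5, -6)

(5, -6)


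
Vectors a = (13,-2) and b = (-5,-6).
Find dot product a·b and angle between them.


a·b = 13*(-5) - 2*(-6) = -65 + 12 = -53
|a| = sqrt(169+4) = 13.1529
|b| = sqrt(25+36) = 7.8102
cos(theta) = -53/(sqrt(173)*sqrt(61)) = -53/sqrt(10553) = -0.515927
theta = arccos(-53/sqrt(10553)) = 121.0594 degrees

a·b = -53, theta = 121.0594 deg


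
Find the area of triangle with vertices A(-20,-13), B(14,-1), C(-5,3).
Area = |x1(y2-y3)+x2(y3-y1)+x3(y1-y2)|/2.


-20*(-1-3) = 80
14*(3+ 13) = 224
-5*(-13+ 1) = 60
sum = 364
Area = |364|/2 = 182.0000

182.0000 sq units


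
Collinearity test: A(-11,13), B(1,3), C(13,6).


-11*(3-6) + 1*(6-13) + 13*(13-3)
= 33 - 7 + 130 = 156

No, not collinear (determinant = 156)


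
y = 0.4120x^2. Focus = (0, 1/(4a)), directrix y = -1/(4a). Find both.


a = 0.4120
1/(4a) = 0.6068
Focus = (0, 0.6068)
Directrix: y = -0.6068

Focus = (0, 0.6068), Directrix: y = -0.6068


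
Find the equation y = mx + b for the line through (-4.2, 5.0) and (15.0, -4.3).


m = (-9.3)/(19.2) = -0.4844
b = y1 - m*x1 = 5.0 - (-9.3*(-4.2))/(19.2) = 5.0 - 2.0344 = 2.9656

y = -0.4844x + 2.9656


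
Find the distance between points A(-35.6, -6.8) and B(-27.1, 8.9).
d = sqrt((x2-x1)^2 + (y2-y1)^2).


dx = -27.1 + 35.6 = 8.5
dy = 8.9 + 6.8 = 15.7
d = sqrt(72.25 + 246.49) = sqrt(318.74) = 17.8533

17.8533


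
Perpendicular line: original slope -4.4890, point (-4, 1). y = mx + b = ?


Perpendicular slope = -1/m1 = -1/(-4.4890) = 0.2228
b2 = y0 - m2*x0 = 1 - 4/(-4.4890) = 1 + 0.8911 = 1.8911

y = 0.2228x + 1.8911


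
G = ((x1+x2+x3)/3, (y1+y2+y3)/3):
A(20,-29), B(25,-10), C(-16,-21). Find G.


Gx = (20+25- 16)/3 = 29/3 = 9.6667
Gy = (-29- 10- 21)/3 = -60/3 = -20.0000

G = (9.6667, -20.0000)


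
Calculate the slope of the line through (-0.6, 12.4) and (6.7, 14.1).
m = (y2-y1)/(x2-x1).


dy = 14.1 - 12.4 = 1.7
dx = 6.7 + 0.6 = 7.3
m = 1.7/7.3 = 0.2329

m = 0.2329


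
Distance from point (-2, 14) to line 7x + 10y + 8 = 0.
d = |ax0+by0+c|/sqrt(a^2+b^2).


|7*(-2) + 10*14 + 8| = |134| = 134
sqrt(49 + 100) = sqrt(149) = 12.2066
d = 134/sqrt(149) = 10.9777

10.9777


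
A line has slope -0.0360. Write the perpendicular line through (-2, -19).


Perpendicular slope = -1/m1 = -1/(-0.0360) = 27.7778
b2 = y0 - m2*x0 = -19 - 2/(-0.0360) = -19 + 55.5556 = 36.5556

y = 27.7778x + 36.5556


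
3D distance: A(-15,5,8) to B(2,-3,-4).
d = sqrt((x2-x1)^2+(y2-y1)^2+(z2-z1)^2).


dx=17, dy=-8, dz=-12
d = sqrt(289+64+144) = sqrt(497) = 22.2935

22.2935


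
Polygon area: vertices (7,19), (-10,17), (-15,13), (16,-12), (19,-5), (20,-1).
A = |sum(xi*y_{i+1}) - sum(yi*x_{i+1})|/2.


sum(xi*y_{i+1}) = 7*17 - 10*13 - 15*(-12) + 16*(-5) + 19*(-1) + 20*19 = 450
sum(yi*x_{i+1}) = 19*(-10) + 17*(-15) + 13*16 - 12*19 - 5*20 - 1*7 = -572
Area = |450 + 572|/2 = 1022/2 = 511.0000

511.0000 sq units


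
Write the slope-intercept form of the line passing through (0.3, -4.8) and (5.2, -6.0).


m = (-1.2)/(4.9) = -0.2449
b = y1 - m*x1 = -4.8 - (-1.2*0.3)/(4.9) = -4.8 + 0.0735 = -4.7265

y = -0.2449x - 4.7265


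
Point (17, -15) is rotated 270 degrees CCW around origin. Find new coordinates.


cos(270) = 0, sin(270) = -1
x' = 17*0 + 15*(-1) = -15
y' = 17*(-1) - 15*0 = -17

(-15, -17)


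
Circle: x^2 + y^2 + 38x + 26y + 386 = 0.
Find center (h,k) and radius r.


h = -D/2 = -38/2 = -19
k = -E/2 = -26/2 = -13
r^2 = h^2 + k^2 - F = 361 + 169 - 386 = 144
r = 12

Center (-19, -13), radius = 12


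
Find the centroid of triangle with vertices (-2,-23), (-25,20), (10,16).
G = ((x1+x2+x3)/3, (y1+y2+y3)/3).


Gx = (-2- 25+10)/3 = -17/3 = -5.6667
Gy = (-23+20+16)/3 = 13/3 = 4.3333

G = (-5.6667, 4.3333)


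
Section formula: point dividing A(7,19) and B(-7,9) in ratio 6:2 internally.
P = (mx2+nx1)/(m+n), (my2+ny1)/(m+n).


Px = (6*(-7) + 2*7)/8 = -28/8 = -3.5000
Py = (6*9 + 2*19)/8 = 92/8 = 11.5000

P = (-3.5000, 11.5000)


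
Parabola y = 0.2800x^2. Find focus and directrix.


a = 0.2800
1/(4a) = 0.8929
Focus = (0, 0.8929)
Directrix: y = -0.8929

Focus = (0, 0.8929), Directrix: y = -0.8929


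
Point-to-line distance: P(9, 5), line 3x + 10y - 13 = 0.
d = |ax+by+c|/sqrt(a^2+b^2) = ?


|3*9 + 10*5 - 13| = |64| = 64
sqrt(9 + 100) = sqrt(109) = 10.4403
d = 64/sqrt(109) = 6.1301

6.1301


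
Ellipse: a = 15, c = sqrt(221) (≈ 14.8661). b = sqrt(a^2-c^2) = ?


b^2 = 15^2 - (sqrt(221))^2 = 225 - 221 = 4
b = sqrt(4) = 2

b = 2


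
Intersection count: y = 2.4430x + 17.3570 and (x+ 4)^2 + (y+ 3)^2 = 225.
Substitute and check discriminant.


Substitute y = 2.4430x + 17.3570: (x+ 4)^2 + (2.4430x+17.3570+ 3)^2 = 225
Expand to Ax^2 + Bx + C = 0, where b-k = 20.357
A = 1+m^2 = 6.968249
B = 2(m(b-k) - h) = 2(2.4430*20.357 + 4) = 107.464302
C = h^2 + (b-k)^2 - r^2 = 16 + 414.407449 - 225 = 205.407449
disc = B^2-4AC = 11548.5762 - 5725.3210 = 5823.2552
disc > 0

2 intersection points


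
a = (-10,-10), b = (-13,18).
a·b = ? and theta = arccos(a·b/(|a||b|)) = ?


a·b = -10*(-13) - 10*18 = 130 - 180 = -50
|a| = sqrt(100+100) = 14.1421
|b| = sqrt(169+324) = 22.2036
cos(theta) = -50/(sqrt(200)*sqrt(493)) = -50/sqrt(98600) = -0.159232
theta = arccos(-50/sqrt(98600)) = 99.1623 degrees

a·b = -50, theta = 99.1623 deg


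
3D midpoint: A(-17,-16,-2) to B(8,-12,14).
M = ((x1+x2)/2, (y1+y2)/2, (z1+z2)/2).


Mx = (-17+8)/2 = -4.5000
My = (-16- 12)/2 = -14.0000
Mz = (-2+14)/2 = 6.0000

M = (-4.5000, -14.0000, 6.0000)


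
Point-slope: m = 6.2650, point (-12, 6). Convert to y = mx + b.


y - 6 = 6.2650(x + 12)
y = 6.2650x + 6 - 6.2650*(-12)
y = 6.2650x + 81.1800

y = 6.2650x + 81.1800


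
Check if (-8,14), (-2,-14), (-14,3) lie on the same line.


-8*(-14-3) - 2*(3-14) - 14*(14+ 14)
= 136 + 22 - 392 = -234

No, not collinear (determinant = -234)


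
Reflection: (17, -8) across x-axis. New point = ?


Reflection rule for x-axis: (x, -y)
(17, -8) -> (17, 8)

(17, 8)


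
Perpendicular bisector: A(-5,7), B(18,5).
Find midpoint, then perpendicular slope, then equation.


Midpoint = (6.5, 6)
Slope of AB = dy/dx = -2/23 = -0.0870
Perp slope = -dx/dy = 23/2 = 11.5000
b = My - (perp slope)*Mx = 6 + (23*6.5)/(-2) = 6 - 74.7500 = -68.7500

y = 11.5000x - 68.7500


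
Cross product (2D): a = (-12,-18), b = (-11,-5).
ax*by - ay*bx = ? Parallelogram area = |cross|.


cross = -12*(-5) + 18*(-11) = 60 - 198 = -138
Parallelogram area = |-138| = 138

cross = -138, parallelogram area = 138


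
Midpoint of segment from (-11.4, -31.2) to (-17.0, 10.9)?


Mx = (-11.4 - 17.0)/2 = -28.4/2 = -14.2000
My = (-31.2 + 10.9)/2 = -20.3/2 = -10.1500

(-14.2000, -10.1500)


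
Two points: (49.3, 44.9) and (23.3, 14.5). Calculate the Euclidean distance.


dx = 23.3 - 49.3 = -26
dy = 14.5 - 44.9 = -30.4
d = sqrt(676 + 924.16) = sqrt(1600.16) = 40.0020

40.0020


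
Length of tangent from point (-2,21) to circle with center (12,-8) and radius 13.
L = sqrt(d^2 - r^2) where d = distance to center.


d = sqrt((-2-12)^2 + (21+ 8)^2) = sqrt(196+841) = 32.2025
L = sqrt(1037.0000 - 169) = sqrt(868.0000) = 29.4618

29.4618


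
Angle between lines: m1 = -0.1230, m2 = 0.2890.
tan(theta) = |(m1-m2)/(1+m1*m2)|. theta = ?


m1-m2 = -0.412
1+m1*m2 = 0.964453
tan(theta) = |-0.412/0.964453| = 0.427185
theta = arctan(|-0.412/0.964453|) = 23.1315 degrees (acute angle)

23.1315 degrees


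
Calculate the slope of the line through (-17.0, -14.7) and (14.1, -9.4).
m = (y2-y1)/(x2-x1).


dy = -9.4 + 14.7 = 5.3
dx = 14.1 + 17.0 = 31.1
m = 5.3/31.1 = 0.1704

m = 0.1704


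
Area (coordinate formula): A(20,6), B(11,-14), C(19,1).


20*(-14-1) = -300
11*(1-6) = -55
19*(6+ 14) = 380
sum = 25
Area = |25|/2 = 12.5000

12.5000 sq units


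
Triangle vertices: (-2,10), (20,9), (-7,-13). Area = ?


-2*(9+ 13) = -44
20*(-13-10) = -460
-7*(10-9) = -7
sum = -511
Area = |-511|/2 = 255.5000

255.5000 sq units


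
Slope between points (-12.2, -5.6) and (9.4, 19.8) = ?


dy = 19.8 + 5.6 = 25.4
dx = 9.4 + 12.2 = 21.6
m = 25.4/21.6 = 1.1759

m = 1.1759


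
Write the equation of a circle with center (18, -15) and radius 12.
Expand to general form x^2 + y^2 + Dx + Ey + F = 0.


(x-18)^2 + (y+ 15)^2 = 12^2
D = -2h = -36, E = -2k = 30
F = h^2+k^2-r^2 = 324+225-144 = 405

x^2 + y^2 - 36x + 30y + 405 = 0


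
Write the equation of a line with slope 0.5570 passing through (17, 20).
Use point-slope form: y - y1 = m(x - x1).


y - 20 = 0.5570(x - 17)
y = 0.5570x + 20 - 0.5570*17
y = 0.5570x + 10.5310

y = 0.5570x + 10.5310


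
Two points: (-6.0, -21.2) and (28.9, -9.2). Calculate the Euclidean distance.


dx = 28.9 + 6.0 = 34.9
dy = -9.2 + 21.2 = 12.0
d = sqrt(1218.01 + 144.0) = sqrt(1362.01) = 36.9054

36.9054


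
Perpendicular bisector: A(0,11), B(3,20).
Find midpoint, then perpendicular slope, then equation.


Midpoint = (1.5, 15.5)
Slope of AB = dy/dx = 9/3 = 3.0000
Perp slope = -dx/dy = -3/9 = -0.3333
b = My - (perp slope)*Mx = 15.5 + (3*1.5)/9 = 15.5 + 0.5000 = 16.0000

y = -0.3333x + 16.0000


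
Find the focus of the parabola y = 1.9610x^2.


a = 1.9610
4a = 7.8440
focus = (0, 1/7.8440) = (0, 0.1275)

Focus = (0, 0.1275)


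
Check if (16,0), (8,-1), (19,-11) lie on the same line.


16*(-1+ 11) + 8*(-11-0) + 19*(0+ 1)
= 160 - 88 + 19 = 91

No, not collinear (determinant = 91)


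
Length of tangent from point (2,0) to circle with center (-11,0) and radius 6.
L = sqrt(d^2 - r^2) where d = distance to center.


d = sqrt((2+ 11)^2 + (0-0)^2) = sqrt(169+0) = 13.0000
L = sqrt(169.0000 - 36) = sqrt(133.0000) = 11.5326

11.5326


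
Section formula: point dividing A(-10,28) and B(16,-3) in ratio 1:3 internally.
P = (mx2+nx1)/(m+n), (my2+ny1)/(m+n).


Px = (1*16 + 3*(-10))/4 = -14/4 = -3.5000
Py = (1*(-3) + 3*28)/4 = 81/4 = 20.2500

P = (-3.5000, 20.2500)


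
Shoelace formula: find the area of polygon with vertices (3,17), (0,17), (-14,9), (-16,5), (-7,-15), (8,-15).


sum(xi*y_{i+1}) = 3*17 + 0*9 - 14*5 - 16*(-15) - 7*(-15) + 8*17 = 462
sum(yi*x_{i+1}) = 17*0 + 17*(-14) + 9*(-16) + 5*(-7) - 15*8 - 15*3 = -582
Area = |462 + 582|/2 = 1044/2 = 522.0000

522.0000 sq units


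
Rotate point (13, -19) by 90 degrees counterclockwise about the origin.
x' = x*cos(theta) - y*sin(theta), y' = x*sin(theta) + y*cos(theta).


cos(90) = 0, sin(90) = 1
x' = 13*0 + 19*1 = 19
y' = 13*1 - 19*0 = 13

(19, 13)


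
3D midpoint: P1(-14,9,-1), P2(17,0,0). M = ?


Mx = (-14+17)/2 = 1.5000
My = (9+0)/2 = 4.5000
Mz = (-1+0)/2 = -0.5000

M = (1.5000, 4.5000, -0.5000)


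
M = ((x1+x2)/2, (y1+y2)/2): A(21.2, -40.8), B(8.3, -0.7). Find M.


Mx = (21.2 + 8.3)/2 = 29.5/2 = 14.7500
My = (-40.8 - 0.7)/2 = -41.5/2 = -20.7500

(14.7500, -20.7500)


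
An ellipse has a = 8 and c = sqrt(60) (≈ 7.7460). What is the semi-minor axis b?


b^2 = 8^2 - (sqrt(60))^2 = 64 - 60 = 4
b = sqrt(4) = 2

b = 2


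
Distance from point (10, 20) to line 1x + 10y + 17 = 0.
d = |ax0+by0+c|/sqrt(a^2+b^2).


|1*10 + 10*20 + 17| = |227| = 227
sqrt(1 + 100) = sqrt(101) = 10.0499
d = 227/sqrt(101) = 22.5873

22.5873


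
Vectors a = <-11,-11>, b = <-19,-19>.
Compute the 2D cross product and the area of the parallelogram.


cross = -11*(-19) + 11*(-19) = 209 - 209 = 0
Parallelogram area = |0| = 0

cross = 0, parallelogram area = 0


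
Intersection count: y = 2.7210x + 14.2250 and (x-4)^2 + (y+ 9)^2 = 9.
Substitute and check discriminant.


Substitute y = 2.7210x + 14.2250: (x-4)^2 + (2.7210x+14.2250+ 9)^2 = 9
Expand to Ax^2 + Bx + C = 0, where b-k = 23.225
A = 1+m^2 = 8.403841
B = 2(m(b-k) - h) = 2(2.7210*23.225 - 4) = 118.39045
C = h^2 + (b-k)^2 - r^2 = 16 + 539.400625 - 9 = 546.400625
disc = B^2-4AC = 14016.2987 - 18367.4559 = -4351.1572
disc < 0

0 intersection points


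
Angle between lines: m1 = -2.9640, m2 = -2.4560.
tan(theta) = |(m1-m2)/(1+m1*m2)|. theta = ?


m1-m2 = -0.508
1+m1*m2 = 8.279584
tan(theta) = |-0.508/8.279584| = 0.061356
theta = arctan(|-0.508/8.279584|) = 3.5110 degrees (acute angle)

3.5110 degrees


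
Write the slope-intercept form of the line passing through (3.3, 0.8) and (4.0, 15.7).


m = (14.9)/(0.7) = 21.2857
b = y1 - m*x1 = 0.8 - (14.9*3.3)/(0.7) = 0.8 - 70.2429 = -69.4429

y = 21.2857x - 69.4429


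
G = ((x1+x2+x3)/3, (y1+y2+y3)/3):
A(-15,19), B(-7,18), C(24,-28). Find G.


Gx = (-15- 7+24)/3 = 2/3 = 0.6667
Gy = (19+18- 28)/3 = 9/3 = 3.0000

G = (0.6667, 3.0000)


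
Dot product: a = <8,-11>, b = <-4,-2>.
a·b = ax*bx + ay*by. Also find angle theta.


a·b = 8*(-4) - 11*(-2) = -32 + 22 = -10
|a| = sqrt(64+121) = 13.6015
|b| = sqrt(16+4) = 4.4721
cos(theta) = -10/(sqrt(185)*sqrt(20)) = -10/sqrt(3700) = -0.164399
theta = arccos(-10/sqrt(3700)) = 99.4623 degrees

a·b = -10, theta = 99.4623 deg


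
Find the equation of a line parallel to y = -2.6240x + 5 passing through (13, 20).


Parallel lines have equal slopes.
m2 = -2.6240
b2 = 20 + 2.6240*13 = 54.1120

y = -2.6240x + 54.1120


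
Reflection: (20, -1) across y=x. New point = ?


Reflection rule for y=x: (y, x)
(20, -1) -> (-1, 20)

(-1, 20)


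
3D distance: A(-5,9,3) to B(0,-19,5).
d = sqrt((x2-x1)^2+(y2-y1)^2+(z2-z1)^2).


dx=5, dy=-28, dz=2
d = sqrt(25+784+4) = sqrt(813) = 28.5132

28.5132


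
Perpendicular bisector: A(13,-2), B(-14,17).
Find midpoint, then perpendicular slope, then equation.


Midpoint = (-0.5, 7.5)
Slope of AB = dy/dx = 19/(-27) = -0.7037
Perp slope = -dx/dy = 27/19 = 1.4211
b = My - (perp slope)*Mx = 7.5 + (-27*(-0.5))/19 = 7.5 + 0.7105 = 8.2105

y = 1.4211x + 8.2105


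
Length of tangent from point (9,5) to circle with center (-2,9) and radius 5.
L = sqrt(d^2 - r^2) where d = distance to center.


d = sqrt((9+ 2)^2 + (5-9)^2) = sqrt(121+16) = 11.7047
L = sqrt(137.0000 - 25) = sqrt(112.0000) = 10.5830

10.5830


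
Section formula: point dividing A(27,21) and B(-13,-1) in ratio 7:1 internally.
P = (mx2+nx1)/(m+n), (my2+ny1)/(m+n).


Px = (7*(-13) + 1*27)/8 = -64/8 = -8.0000
Py = (7*(-1) + 1*21)/8 = 14/8 = 1.7500

P = (-8.0000, 1.7500)


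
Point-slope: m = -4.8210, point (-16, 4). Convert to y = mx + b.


y - 4 = -4.8210(x + 16)
y = -4.8210x + 4 + 4.8210*(-16)
y = -4.8210x - 73.1360

y = -4.8210x - 73.1360


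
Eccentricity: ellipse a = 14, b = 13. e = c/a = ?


c = sqrt(196-169) = sqrt(27) = 5.1962
e = c/a = sqrt(27)/14 = 0.3712

e = 0.3712


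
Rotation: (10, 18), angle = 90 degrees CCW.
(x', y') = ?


cos(90) = 0, sin(90) = 1
x' = 10*0 - 18*1 = -18
y' = 10*1 + 18*0 = 10

(-18, 10)


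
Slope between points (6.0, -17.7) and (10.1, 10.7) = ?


dy = 10.7 + 17.7 = 28.4
dx = 10.1 - 6.0 = 4.1
m = 28.4/4.1 = 6.9268

m = 6.9268


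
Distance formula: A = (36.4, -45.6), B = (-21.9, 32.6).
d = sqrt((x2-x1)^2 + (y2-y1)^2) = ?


dx = -21.9 - 36.4 = -58.3
dy = 32.6 + 45.6 = 78.2
d = sqrt(3398.89 + 6115.24) = sqrt(9514.13) = 97.5404

97.5404


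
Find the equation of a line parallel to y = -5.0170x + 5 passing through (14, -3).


Parallel lines have equal slopes.
m2 = -5.0170
b2 = -3 + 5.0170*14 = 67.2380

y = -5.0170x + 67.2380


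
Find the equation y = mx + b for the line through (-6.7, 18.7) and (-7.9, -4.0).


m = (-22.7)/(-1.2) = 18.9167
b = y1 - m*x1 = 18.7 - (-22.7*(-6.7))/(-1.2) = 18.7 + 126.7417 = 145.4417

y = 18.9167x + 145.4417


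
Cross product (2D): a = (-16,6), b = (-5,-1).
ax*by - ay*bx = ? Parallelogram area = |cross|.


cross = -16*(-1) - 6*(-5) = 16 + 30 = 46
Parallelogram area = |46| = 46

cross = 46, parallelogram area = 46


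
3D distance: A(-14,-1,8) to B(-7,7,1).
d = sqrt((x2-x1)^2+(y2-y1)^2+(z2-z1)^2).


dx=7, dy=8, dz=-7
d = sqrt(49+64+49) = sqrt(162) = 12.7279

12.7279


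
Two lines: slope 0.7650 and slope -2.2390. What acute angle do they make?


m1-m2 = 3.004
1+m1*m2 = -0.712835
tan(theta) = |3.004/(-0.712835)| = 4.214159
theta = arctan(|3.004/(-0.712835)|) = 76.6509 degrees (acute angle)

76.6509 degrees


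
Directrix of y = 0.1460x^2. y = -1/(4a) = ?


a = 0.1460
1/(4a) = 1.7123
directrix: y = -1.7123 = -1.7123

y = -1.7123


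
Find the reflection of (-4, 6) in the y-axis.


Reflection rule for y-axis: (-x, y)
(-4, 6) -> (4, 6)

(4, 6)


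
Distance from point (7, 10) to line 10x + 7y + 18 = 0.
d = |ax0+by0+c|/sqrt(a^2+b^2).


|10*7 + 7*10 + 18| = |158| = 158
sqrt(100 + 49) = sqrt(149) = 12.2066
d = 158/sqrt(149) = 12.9439

12.9439


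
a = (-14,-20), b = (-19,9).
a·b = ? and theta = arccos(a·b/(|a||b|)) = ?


a·b = -14*(-19) - 20*9 = 266 - 180 = 86
|a| = sqrt(196+400) = 24.4131
|b| = sqrt(361+81) = 21.0238
cos(theta) = 86/(sqrt(596)*sqrt(442)) = 86/sqrt(263432) = 0.167558
theta = arccos(86/sqrt(263432)) = 80.3542 degrees

a·b = 86, theta = 80.3542 deg


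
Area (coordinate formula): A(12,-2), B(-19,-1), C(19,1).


12*(-1-1) = -24
-19*(1+ 2) = -57
19*(-2+ 1) = -19
sum = -100
Area = |-100|/2 = 50.0000

50.0000 sq units


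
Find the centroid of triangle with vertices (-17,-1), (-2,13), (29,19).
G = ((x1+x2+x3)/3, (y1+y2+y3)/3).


Gx = (-17- 2+29)/3 = 10/3 = 3.3333
Gy = (-1+13+19)/3 = 31/3 = 10.3333

G = (3.3333, 10.3333)


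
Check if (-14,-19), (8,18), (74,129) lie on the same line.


-14*(18-129) + 8*(129+ 19) + 74*(-19-18)
= 1554 + 1184 - 2738 = 0

Yes, collinear (determinant = 0)


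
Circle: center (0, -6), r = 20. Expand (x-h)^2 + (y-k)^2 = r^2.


(x-0)^2 + (y+ 6)^2 = 20^2
D = -2h = 0, E = -2k = 12
F = h^2+k^2-r^2 = 0+36-400 = -364

x^2 + y^2 + 12y - 364 = 0


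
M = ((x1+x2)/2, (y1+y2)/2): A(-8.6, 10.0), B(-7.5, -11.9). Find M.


Mx = (-8.6 - 7.5)/2 = -16.1/2 = -8.0500
My = (10.0 - 11.9)/2 = -1.9/2 = -0.9500

(-8.0500, -0.9500)


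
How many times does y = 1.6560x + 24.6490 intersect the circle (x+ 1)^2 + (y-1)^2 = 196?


Substitute y = 1.6560x + 24.6490: (x+ 1)^2 + (1.6560x+24.6490-1)^2 = 196
Expand to Ax^2 + Bx + C = 0, where b-k = 23.649
A = 1+m^2 = 3.742336
B = 2(m(b-k) - h) = 2(1.6560*23.649 + 1) = 80.325488
C = h^2 + (b-k)^2 - r^2 = 1 + 559.275201 - 196 = 364.275201
disc = B^2-4AC = 6452.1840 - 5452.9608 = 999.2232
disc > 0

2 intersection points


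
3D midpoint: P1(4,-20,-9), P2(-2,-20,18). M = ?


Mx = (4- 2)/2 = 1.0000
My = (-20- 20)/2 = -20.0000
Mz = (-9+18)/2 = 4.5000

M = (1.0000, -20.0000, 4.5000)


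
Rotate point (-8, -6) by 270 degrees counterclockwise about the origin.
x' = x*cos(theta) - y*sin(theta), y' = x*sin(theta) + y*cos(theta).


cos(270) = 0, sin(270) = -1
x' = -8*0 + 6*(-1) = -6
y' = -8*(-1) - 6*0 = 8

(-6, 8)


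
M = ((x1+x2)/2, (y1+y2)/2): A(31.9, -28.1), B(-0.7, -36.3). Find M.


Mx = (31.9 - 0.7)/2 = 31.2/2 = 15.6000
My = (-28.1 - 36.3)/2 = -64.4/2 = -32.2000

(15.6000, -32.2000)


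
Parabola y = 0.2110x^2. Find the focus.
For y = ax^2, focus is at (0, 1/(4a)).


a = 0.2110
4a = 0.8440
focus = (0, 1/0.8440) = (0, 1.1848)

Focus = (0, 1.1848)
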